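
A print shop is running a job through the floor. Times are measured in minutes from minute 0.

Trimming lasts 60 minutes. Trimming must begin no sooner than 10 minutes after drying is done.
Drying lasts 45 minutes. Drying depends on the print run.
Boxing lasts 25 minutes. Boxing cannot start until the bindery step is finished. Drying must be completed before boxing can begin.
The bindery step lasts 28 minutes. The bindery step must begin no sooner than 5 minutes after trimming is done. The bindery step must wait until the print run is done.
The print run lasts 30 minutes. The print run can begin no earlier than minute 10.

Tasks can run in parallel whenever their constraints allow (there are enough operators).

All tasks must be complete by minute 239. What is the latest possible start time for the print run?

To finish by minute 239, boxing (duration 25) must start no later than minute 214.
The bindery step feeds into boxing (must start by minute 214); so the bindery step must finish by minute 214 and therefore start by minute 186.
Trimming feeds into the bindery step (must start by minute 186, minus 5-minute gap → minute 181); so trimming must finish by minute 181 and therefore start by minute 121.
Drying must finish in time for trimming (must start by minute 121, minus 10-minute gap → minute 111); boxing (must start by minute 214). The tightest is minute 111, so drying must start by 111 − 45 = minute 66.
The print run must finish in time for drying (must start by minute 66); the bindery step (must start by minute 186). The tightest is minute 66, so the print run must start by 66 − 30 = minute 36.

36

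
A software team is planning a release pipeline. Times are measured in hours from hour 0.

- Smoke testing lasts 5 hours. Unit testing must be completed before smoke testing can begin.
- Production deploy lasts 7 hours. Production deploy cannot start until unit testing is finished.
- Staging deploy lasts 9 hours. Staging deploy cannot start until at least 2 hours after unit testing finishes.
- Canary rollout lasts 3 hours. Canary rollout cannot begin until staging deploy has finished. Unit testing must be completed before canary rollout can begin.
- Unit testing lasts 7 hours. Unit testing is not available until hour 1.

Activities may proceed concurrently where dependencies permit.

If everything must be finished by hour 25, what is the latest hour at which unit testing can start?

To finish by hour 25, canary rollout (duration 3) must start no later than hour 22.
Staging deploy must finish before canary rollout (must start by hour 22). With a 9-hour duration, staging deploy must start by 22 − 9 = hour 13.
Smoke testing must finish by hour 25; it takes 5 hours, so it must start by 25 − 5 = hour 20.
To finish by hour 25, production deploy (duration 7) must start no later than hour 18.
For unit testing: staging deploy (must start by hour 13, minus 2-hour gap → hour 11); smoke testing (must start by hour 20); canary rollout (must start by hour 22); production deploy (must start by hour 18). The most restrictive is hour 11; with a 7-hour duration, unit testing must start by hour 4.

4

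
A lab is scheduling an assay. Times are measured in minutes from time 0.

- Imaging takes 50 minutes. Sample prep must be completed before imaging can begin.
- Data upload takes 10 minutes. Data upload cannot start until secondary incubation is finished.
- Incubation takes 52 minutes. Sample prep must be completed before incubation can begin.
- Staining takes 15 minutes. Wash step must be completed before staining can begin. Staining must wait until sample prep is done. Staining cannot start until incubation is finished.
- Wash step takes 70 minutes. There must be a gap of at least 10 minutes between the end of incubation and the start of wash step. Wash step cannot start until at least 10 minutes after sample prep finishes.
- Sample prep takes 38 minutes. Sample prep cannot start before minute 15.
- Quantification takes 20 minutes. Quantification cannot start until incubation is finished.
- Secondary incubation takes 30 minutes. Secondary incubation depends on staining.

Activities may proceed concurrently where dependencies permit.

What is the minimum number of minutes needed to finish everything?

Sample prep cannot begin until its own release at minute 15. It runs from minute 15 to 15 + 38 = minute 53.
Imaging waits on sample prep (finishes minute 53), so it starts at minute 53 and finishes at 53 + 50 = minute 103.
Incubation cannot begin until sample prep (finishes minute 53). It runs from minute 53 to 53 + 52 = minute 105.
Quantification waits on incubation (finishes minute 105), so it starts at minute 105 and finishes at 105 + 20 = minute 125.
Wash step needs all of incubation (finishes minute 105, plus 10-minute gap → minute 115); sample prep (finishes minute 53, plus 10-minute gap → minute 63). That puts its earliest start at minute 115; it finishes at 115 + 70 = minute 185.
Staining needs all of wash step (finishes minute 185); sample prep (finishes minute 53); incubation (finishes minute 105). That puts its earliest start at minute 185; it finishes at 185 + 15 = minute 200.
Secondary incubation cannot begin until staining (finishes minute 200). It runs from minute 200 to 200 + 30 = minute 230.
Data upload waits on secondary incubation (finishes minute 230), so it starts at minute 230 and finishes at 230 + 10 = minute 240.
All tasks are finished once the last one completes. Finish times: Sample prep at 53, Incubation at 105, Wash step at 185, Staining at 200, Secondary incubation at 230, Imaging at 103, Quantification at 125, Data upload at 240. The latest is minute 240.

240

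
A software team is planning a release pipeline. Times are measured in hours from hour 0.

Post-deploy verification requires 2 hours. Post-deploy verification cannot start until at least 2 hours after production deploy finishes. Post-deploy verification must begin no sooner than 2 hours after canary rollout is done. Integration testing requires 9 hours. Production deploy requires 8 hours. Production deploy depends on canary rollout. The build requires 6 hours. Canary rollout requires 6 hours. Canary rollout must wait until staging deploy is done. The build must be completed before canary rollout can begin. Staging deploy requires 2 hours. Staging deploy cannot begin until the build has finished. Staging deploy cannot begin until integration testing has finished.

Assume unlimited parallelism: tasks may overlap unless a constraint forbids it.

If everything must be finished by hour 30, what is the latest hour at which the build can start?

4

To finish by hour 30, post-deploy verification (duration 2) must start no later than hour 28.
Since post-deploy verification (must start by hour 28, minus 2-hour gap → hour 26) depends on it, production deploy must finish by hour 26. Backing off its 8-hour duration gives a latest start of hour 18.
Canary rollout feeds production deploy (must start by hour 18); post-deploy verification (must start by hour 28, minus 2-hour gap → hour 26). Taking the minimum, canary rollout must finish by hour 18 and start by 18 − 6 = hour 12.
Staging deploy has to be done before canary rollout (must start by hour 12). That means finishing by hour 12, i.e. starting by 12 − 2 = hour 10.
The build must finish in time for staging deploy (must start by hour 10); canary rollout (must start by hour 12). The tightest is hour 10, so the build must start by 10 − 6 = hour 4.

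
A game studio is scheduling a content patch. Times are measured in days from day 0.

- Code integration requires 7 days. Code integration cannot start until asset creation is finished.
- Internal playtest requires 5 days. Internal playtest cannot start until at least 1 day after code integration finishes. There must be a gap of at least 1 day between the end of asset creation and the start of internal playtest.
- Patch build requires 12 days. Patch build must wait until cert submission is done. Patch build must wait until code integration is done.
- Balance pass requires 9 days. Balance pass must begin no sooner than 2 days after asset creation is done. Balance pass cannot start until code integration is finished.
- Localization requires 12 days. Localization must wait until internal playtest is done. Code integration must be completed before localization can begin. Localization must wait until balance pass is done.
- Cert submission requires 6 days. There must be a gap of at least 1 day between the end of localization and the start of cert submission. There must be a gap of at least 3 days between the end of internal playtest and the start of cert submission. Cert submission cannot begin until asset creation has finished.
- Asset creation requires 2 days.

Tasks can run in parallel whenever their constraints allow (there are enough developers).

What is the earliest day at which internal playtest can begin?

Asset creation has no prerequisites, so it starts at day 0 and finishes at day 2.
Code integration waits on asset creation (finishes day 2), so it starts at day 2 and finishes at 2 + 7 = day 9.
Internal playtest waits on code integration (finishes day 9, plus 1-day gap → day 10); asset creation (finishes day 2, plus 1-day gap → day 3). The latest of these is day 10, which is the earliest internal playtest can start.

10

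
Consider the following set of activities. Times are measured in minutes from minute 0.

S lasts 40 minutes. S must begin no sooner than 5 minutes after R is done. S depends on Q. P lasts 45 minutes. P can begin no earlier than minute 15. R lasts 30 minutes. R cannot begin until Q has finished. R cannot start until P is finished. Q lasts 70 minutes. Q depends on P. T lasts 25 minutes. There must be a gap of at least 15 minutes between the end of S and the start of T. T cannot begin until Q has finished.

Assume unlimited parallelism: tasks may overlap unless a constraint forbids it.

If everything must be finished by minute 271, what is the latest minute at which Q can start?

To finish by minute 271, T (duration 25) must start no later than minute 246.
S must finish before T (must start by minute 246, minus 15-minute gap → minute 231). With a 40-minute duration, S must start by 231 − 40 = minute 191.
Since S (must start by minute 191, minus 5-minute gap → minute 186) depends on it, R must finish by minute 186. Backing off its 30-minute duration gives a latest start of minute 156.
Q has several dependents: R (must start by minute 156); S (must start by minute 191); T (must start by minute 246). The earliest of those limits is minute 156, so Q must start by 156 − 70 = minute 86.

86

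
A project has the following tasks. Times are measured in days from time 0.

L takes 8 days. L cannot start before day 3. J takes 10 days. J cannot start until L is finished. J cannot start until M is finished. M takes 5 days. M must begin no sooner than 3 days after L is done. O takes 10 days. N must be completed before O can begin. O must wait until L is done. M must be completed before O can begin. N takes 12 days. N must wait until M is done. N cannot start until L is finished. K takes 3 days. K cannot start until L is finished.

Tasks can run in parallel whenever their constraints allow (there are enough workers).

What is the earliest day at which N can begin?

After its own release at day 3, L can start at day 3 and finishes at day 11.
After L (finishes day 11, plus 3-day gap → day 14), M can start at day 14 and finishes at day 19.
N waits on M (finishes day 19); L (finishes day 11). The latest of these is day 19, which is the earliest N can start.

19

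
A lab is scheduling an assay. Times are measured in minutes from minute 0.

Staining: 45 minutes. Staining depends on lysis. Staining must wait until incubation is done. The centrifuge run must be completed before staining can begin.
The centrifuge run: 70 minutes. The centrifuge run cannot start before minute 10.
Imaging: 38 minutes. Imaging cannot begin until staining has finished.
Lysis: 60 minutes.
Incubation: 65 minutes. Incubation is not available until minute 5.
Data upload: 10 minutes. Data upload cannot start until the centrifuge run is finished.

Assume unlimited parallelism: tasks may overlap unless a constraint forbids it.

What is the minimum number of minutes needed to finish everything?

The centrifuge run cannot begin until its own release at minute 10. It runs from minute 10 to 10 + 70 = minute 80.
Data upload waits on the centrifuge run (finishes minute 80), so it starts at minute 80 and finishes at 80 + 10 = minute 90.
After its own release at minute 5, incubation can start at minute 5 and finishes at minute 70.
Lysis can start immediately at minute 0; it finishes at minute 60.
Staining needs all of lysis (finishes minute 60); incubation (finishes minute 70); the centrifuge run (finishes minute 80). That puts its earliest start at minute 80; it finishes at 80 + 45 = minute 125.
Imaging waits on staining (finishes minute 125), so it starts at minute 125 and finishes at 125 + 38 = minute 163.
All tasks are finished once the last one completes. Finish times: Lysis at 60, Incubation at 70, The centrifuge run at 80, Staining at 125, Imaging at 163, Data upload at 90. The latest is minute 163.

163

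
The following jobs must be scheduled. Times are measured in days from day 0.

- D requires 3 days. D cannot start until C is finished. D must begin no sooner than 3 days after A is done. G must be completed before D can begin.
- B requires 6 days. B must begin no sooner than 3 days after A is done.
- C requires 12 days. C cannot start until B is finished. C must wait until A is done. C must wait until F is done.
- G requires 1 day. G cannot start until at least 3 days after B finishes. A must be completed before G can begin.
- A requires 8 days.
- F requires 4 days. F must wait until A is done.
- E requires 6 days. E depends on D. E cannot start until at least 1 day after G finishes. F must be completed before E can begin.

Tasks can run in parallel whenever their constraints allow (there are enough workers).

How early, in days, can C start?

Nothing blocks A, so it runs from day 0 to day 8.
F waits on A (finishes day 8), so it starts at day 8 and finishes at 8 + 4 = day 12.
B cannot begin until A (finishes day 8, plus 3-day gap → day 11). It runs from day 11 to 11 + 6 = day 17.
C waits on B (finishes day 17); A (finishes day 8); F (finishes day 12). The latest of these is day 17, which is the earliest C can start.

17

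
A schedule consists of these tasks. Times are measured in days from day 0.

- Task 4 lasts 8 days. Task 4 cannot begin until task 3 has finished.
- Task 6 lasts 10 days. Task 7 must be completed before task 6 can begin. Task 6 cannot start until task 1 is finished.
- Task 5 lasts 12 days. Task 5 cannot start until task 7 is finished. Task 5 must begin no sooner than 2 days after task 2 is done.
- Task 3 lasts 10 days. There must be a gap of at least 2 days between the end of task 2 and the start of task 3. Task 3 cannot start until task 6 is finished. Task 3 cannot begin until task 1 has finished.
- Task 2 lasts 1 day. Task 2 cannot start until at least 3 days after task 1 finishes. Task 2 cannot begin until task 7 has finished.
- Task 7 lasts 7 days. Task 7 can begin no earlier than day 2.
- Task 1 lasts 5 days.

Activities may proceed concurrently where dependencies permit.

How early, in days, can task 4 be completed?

Task 7 waits on its own release at day 2, so it starts at day 2 and finishes at 2 + 7 = day 9.
Task 1 can start immediately at day 0; it finishes at day 5.
For task 6: task 7 (finishes day 9); task 1 (finishes day 5). Taking the maximum gives a start of day 9, and it finishes at 9 + 10 = day 19.
Task 2 needs all of task 1 (finishes day 5, plus 3-day gap → day 8); task 7 (finishes day 9). That puts its earliest start at day 9; it finishes at 9 + 1 = day 10.
Task 3 cannot start until task 2 (finishes day 10, plus 2-day gap → day 12); task 6 (finishes day 19); task 1 (finishes day 5). The controlling bound is day 19, so task 3 finishes at 19 + 10 = day 29.
Task 4 cannot begin until task 3 (finishes day 29). It runs from day 29 to 29 + 8 = day 37.

37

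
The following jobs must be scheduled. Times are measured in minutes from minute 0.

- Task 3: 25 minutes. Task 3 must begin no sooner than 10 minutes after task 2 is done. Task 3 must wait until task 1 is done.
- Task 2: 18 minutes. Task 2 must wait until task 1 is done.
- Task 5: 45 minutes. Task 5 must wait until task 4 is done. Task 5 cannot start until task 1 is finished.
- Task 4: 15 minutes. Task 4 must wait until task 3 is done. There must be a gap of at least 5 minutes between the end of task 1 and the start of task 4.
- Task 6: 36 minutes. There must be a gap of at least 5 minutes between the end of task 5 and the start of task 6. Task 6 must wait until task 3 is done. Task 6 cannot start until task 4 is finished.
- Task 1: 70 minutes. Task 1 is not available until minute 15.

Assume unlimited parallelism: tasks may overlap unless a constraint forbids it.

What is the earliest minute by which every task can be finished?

Task 1 cannot begin until its own release at minute 15. It runs from minute 15 to 15 + 70 = minute 85.
After task 1 (finishes minute 85), task 2 can start at minute 85 and finishes at minute 103.
Task 3 needs all of task 2 (finishes minute 103, plus 10-minute gap → minute 113); task 1 (finishes minute 85). That puts its earliest start at minute 113; it finishes at 113 + 25 = minute 138.
Task 4 has to wait for task 3 (finishes minute 138); task 1 (finishes minute 85, plus 5-minute gap → minute 90). The latest of these is minute 138, so task 4 runs minute 138 to 138 + 15 = minute 153.
For task 5: task 4 (finishes minute 153); task 1 (finishes minute 85). Taking the maximum gives a start of minute 153, and it finishes at 153 + 45 = minute 198.
For task 6: task 5 (finishes minute 198, plus 5-minute gap → minute 203); task 3 (finishes minute 138); task 4 (finishes minute 153). Taking the maximum gives a start of minute 203, and it finishes at 203 + 36 = minute 239.
All tasks are finished once the last one completes. Finish times: Task 1 at 85, Task 2 at 103, Task 3 at 138, Task 4 at 153, Task 5 at 198, Task 6 at 239. The latest is minute 239.

239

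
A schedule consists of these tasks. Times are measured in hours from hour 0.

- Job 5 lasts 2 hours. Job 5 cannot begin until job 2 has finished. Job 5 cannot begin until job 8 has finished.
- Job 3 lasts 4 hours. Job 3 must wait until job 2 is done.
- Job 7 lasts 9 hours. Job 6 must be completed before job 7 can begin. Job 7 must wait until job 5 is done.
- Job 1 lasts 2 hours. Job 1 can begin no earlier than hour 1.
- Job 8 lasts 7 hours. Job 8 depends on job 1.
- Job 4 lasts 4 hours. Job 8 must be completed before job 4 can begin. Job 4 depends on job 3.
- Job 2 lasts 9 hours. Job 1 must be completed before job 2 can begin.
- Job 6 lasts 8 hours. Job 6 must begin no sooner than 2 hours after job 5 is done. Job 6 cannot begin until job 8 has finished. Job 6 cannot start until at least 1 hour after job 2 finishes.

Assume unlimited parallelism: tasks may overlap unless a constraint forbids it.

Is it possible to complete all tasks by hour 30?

No

Job 1 waits on its own release at hour 1, so it starts at hour 1 and finishes at 1 + 2 = hour 3.
Job 8 cannot begin until job 1 (finishes hour 3). It runs from hour 3 to 3 + 7 = hour 10.
After job 1 (finishes hour 3), job 2 can start at hour 3 and finishes at hour 12.
Job 5 needs all of job 2 (finishes hour 12); job 8 (finishes hour 10). That puts its earliest start at hour 12; it finishes at 12 + 2 = hour 14.
Job 6 cannot start until job 5 (finishes hour 14, plus 2-hour gap → hour 16); job 8 (finishes hour 10); job 2 (finishes hour 12, plus 1-hour gap → hour 13). The controlling bound is hour 16, so job 6 finishes at 16 + 8 = hour 24.
Job 7 cannot start until job 6 (finishes hour 24); job 5 (finishes hour 14). The controlling bound is hour 24, so job 7 finishes at 24 + 9 = hour 33.
Job 3 cannot begin until job 2 (finishes hour 12). It runs from hour 12 to 12 + 4 = hour 16.
Job 4 cannot start until job 8 (finishes hour 10); job 3 (finishes hour 16). The controlling bound is hour 16, so job 4 finishes at 16 + 4 = hour 20.
The earliest everything can be done is hour 33, which is after the deadline of 30, so it is not possible.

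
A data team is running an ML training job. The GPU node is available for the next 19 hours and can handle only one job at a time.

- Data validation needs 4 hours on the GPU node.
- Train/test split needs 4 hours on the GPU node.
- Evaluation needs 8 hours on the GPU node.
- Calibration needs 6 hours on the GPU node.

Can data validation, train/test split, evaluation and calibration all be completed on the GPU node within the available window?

Running back to back, the jobs need 4 + 4 + 8 + 6 = 22 hours on the GPU node.
Since 22 > 19, they cannot all fit.

No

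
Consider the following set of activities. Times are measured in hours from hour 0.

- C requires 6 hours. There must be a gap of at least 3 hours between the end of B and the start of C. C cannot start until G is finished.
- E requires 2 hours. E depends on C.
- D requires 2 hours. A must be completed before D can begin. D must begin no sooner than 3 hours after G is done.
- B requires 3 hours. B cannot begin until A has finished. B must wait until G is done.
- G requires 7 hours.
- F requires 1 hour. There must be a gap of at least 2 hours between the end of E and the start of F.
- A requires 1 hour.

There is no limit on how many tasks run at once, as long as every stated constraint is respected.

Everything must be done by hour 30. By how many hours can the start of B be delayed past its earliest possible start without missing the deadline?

6

Nothing blocks G, so it runs from hour 0 to hour 7.
A can start immediately at hour 0; it finishes at hour 1.
B needs all of A (finishes hour 1); G (finishes hour 7). That puts its earliest start at hour 7; it finishes at 7 + 3 = hour 10.

Working backward from the deadline:
F must finish by hour 30; it takes 1 hour, so it must start by 30 − 1 = hour 29.
Since F (must start by hour 29, minus 2-hour gap → hour 27) depends on it, E must finish by hour 27. Backing off its 2-hour duration gives a latest start of hour 25.
C has to be done before E (must start by hour 25). That means finishing by hour 25, i.e. starting by 25 − 6 = hour 19.
Since C (must start by hour 19, minus 3-hour gap → hour 16) depends on it, B must finish by hour 16. Backing off its 3-hour duration gives a latest start of hour 13.
So B can start as early as hour 7 and as late as hour 13, giving 13 − 7 = 6 hours of slack.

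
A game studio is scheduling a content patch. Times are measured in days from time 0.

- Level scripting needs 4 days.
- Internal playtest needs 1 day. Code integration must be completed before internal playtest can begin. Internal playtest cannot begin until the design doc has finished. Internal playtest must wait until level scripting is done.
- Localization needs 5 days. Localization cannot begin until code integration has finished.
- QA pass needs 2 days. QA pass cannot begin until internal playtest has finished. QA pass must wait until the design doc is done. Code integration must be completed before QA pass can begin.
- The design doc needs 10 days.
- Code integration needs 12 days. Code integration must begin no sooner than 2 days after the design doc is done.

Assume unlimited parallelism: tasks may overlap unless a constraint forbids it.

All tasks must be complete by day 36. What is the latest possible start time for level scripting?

29

Nothing follows QA pass; the deadline of day 36 is its only limit. It must start by 36 − 2 = day 34.
Internal playtest must finish before QA pass (must start by day 34). With a 1-day duration, internal playtest must start by 34 − 1 = day 33.
Since internal playtest (must start by day 33) depends on it, level scripting must finish by day 33. Backing off its 4-day duration gives a latest start of day 29.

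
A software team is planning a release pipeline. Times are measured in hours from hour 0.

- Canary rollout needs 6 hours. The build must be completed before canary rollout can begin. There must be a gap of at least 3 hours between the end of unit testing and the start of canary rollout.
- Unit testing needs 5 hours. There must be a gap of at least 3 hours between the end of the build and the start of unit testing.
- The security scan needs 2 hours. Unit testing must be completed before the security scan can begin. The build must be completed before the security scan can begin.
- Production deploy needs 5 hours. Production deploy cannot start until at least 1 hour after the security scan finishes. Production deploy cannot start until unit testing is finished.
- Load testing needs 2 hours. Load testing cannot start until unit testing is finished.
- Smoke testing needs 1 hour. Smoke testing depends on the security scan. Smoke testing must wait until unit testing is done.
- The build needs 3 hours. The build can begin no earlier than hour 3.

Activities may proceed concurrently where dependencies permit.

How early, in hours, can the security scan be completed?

The build cannot begin until its own release at hour 3. It runs from hour 3 to 3 + 3 = hour 6.
Unit testing waits on the build (finishes hour 6, plus 3-hour gap → hour 9), so it starts at hour 9 and finishes at 9 + 5 = hour 14.
The security scan cannot start until unit testing (finishes hour 14); the build (finishes hour 6). The controlling bound is hour 14, so the security scan finishes at 14 + 2 = hour 16.

16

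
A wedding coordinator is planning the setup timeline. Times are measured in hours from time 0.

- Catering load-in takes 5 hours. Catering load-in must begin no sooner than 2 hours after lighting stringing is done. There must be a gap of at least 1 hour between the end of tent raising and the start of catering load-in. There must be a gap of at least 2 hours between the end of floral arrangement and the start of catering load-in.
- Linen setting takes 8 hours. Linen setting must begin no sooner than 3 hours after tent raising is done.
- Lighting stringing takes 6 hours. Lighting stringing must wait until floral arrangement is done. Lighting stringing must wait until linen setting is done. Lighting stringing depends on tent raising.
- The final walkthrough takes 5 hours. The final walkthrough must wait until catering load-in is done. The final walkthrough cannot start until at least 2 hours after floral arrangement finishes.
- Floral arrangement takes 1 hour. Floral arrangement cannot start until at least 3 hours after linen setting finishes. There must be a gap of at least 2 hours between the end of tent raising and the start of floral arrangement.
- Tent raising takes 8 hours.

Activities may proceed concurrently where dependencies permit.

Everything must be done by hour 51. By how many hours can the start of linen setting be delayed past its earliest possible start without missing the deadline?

Tent raising can start immediately at hour 0; it finishes at hour 8.
Linen setting cannot begin until tent raising (finishes hour 8, plus 3-hour gap → hour 11). It runs from hour 11 to 11 + 8 = hour 19.

Working backward from the deadline:
Nothing follows the final walkthrough; the deadline of hour 51 is its only limit. It must start by 51 − 5 = hour 46.
Catering load-in has to be done before the final walkthrough (must start by hour 46). That means finishing by hour 46, i.e. starting by 46 − 5 = hour 41.
Lighting stringing has to be done before catering load-in (must start by hour 41, minus 2-hour gap → hour 39). That means finishing by hour 39, i.e. starting by 39 − 6 = hour 33.
Floral arrangement must finish in time for lighting stringing (must start by hour 33); catering load-in (must start by hour 41, minus 2-hour gap → hour 39); the final walkthrough (must start by hour 46, minus 2-hour gap → hour 44). The tightest is hour 33, so floral arrangement must start by 33 − 1 = hour 32.
Linen setting must finish in time for floral arrangement (must start by hour 32, minus 3-hour gap → hour 29); lighting stringing (must start by hour 33). The tightest is hour 29, so linen setting must start by 29 − 8 = hour 21.
So linen setting can start as early as hour 11 and as late as hour 21, giving 21 − 11 = 10 hours of slack.

10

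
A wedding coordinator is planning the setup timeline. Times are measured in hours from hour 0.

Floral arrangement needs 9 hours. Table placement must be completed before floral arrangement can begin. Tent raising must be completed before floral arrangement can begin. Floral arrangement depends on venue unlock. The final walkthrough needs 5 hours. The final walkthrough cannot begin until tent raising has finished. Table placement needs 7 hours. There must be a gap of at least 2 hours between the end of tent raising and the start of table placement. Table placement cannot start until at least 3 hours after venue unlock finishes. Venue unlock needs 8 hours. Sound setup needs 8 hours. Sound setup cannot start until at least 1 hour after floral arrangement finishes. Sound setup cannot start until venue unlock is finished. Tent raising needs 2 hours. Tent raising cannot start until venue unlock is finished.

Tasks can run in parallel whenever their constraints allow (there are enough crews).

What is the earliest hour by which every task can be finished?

Venue unlock has no prerequisites, so it starts at hour 0 and finishes at hour 8.
Tent raising cannot begin until venue unlock (finishes hour 8). It runs from hour 8 to 8 + 2 = hour 10.
After tent raising (finishes hour 10), the final walkthrough can start at hour 10 and finishes at hour 15.
For table placement: tent raising (finishes hour 10, plus 2-hour gap → hour 12); venue unlock (finishes hour 8, plus 3-hour gap → hour 11). Taking the maximum gives a start of hour 12, and it finishes at 12 + 7 = hour 19.
Floral arrangement cannot start until table placement (finishes hour 19); tent raising (finishes hour 10); venue unlock (finishes hour 8). The controlling bound is hour 19, so floral arrangement finishes at 19 + 9 = hour 28.
Sound setup cannot start until floral arrangement (finishes hour 28, plus 1-hour gap → hour 29); venue unlock (finishes hour 8). The controlling bound is hour 29, so sound setup finishes at 29 + 8 = hour 37.
All tasks are finished once the last one completes. Finish times: Venue unlock at 8, Tent raising at 10, Table placement at 19, Floral arrangement at 28, Sound setup at 37, The final walkthrough at 15. The latest is hour 37.

37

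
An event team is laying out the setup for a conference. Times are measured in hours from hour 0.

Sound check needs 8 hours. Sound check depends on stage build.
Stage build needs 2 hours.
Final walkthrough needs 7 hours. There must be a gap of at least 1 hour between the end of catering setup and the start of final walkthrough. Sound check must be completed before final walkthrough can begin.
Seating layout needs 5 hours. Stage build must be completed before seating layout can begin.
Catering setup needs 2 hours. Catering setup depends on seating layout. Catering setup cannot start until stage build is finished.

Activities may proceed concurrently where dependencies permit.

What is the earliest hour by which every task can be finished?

Stage build can start immediately at hour 0; it finishes at hour 2.
Sound check cannot begin until stage build (finishes hour 2). It runs from hour 2 to 2 + 8 = hour 10.
After stage build (finishes hour 2), seating layout can start at hour 2 and finishes at hour 7.
For catering setup: seating layout (finishes hour 7); stage build (finishes hour 2). Taking the maximum gives a start of hour 7, and it finishes at 7 + 2 = hour 9.
For final walkthrough: catering setup (finishes hour 9, plus 1-hour gap → hour 10); sound check (finishes hour 10). Taking the maximum gives a start of hour 10, and it finishes at 10 + 7 = hour 17.
All tasks are finished once the last one completes. Finish times: Stage build at 2, Seating layout at 7, Catering setup at 9, Sound check at 10, Final walkthrough at 17. The latest is hour 17.

17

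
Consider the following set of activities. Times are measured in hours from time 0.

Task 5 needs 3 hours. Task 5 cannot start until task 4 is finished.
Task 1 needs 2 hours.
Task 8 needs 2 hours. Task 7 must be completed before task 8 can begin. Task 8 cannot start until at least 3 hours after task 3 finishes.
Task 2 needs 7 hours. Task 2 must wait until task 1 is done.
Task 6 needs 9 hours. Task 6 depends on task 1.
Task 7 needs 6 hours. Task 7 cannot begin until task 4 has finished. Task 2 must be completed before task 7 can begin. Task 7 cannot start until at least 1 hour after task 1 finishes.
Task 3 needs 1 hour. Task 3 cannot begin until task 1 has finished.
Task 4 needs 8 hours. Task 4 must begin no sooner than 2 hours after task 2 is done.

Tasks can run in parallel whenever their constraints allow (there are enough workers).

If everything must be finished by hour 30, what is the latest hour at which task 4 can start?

14

Nothing follows task 5; the deadline of hour 30 is its only limit. It must start by 30 − 3 = hour 27.
Task 8 has no dependents, so it just needs to finish by hour 30. Starting by 30 − 2 = hour 28 achieves that.
Since task 8 (must start by hour 28) depends on it, task 7 must finish by hour 28. Backing off its 6-hour duration gives a latest start of hour 22.
Task 4 must finish in time for task 5 (must start by hour 27); task 7 (must start by hour 22). The tightest is hour 22, so task 4 must start by 22 − 8 = hour 14.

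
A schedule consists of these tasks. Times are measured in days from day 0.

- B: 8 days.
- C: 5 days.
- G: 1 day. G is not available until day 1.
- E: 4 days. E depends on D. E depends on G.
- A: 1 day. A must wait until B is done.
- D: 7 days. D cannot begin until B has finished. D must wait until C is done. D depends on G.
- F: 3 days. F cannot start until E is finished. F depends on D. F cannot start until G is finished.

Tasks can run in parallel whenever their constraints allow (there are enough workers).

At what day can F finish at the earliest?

G waits on its own release at day 1, so it starts at day 1 and finishes at 1 + 1 = day 2.
C has no prerequisites, so it starts at day 0 and finishes at day 5.
Nothing blocks B, so it runs from day 0 to day 8.
D has to wait for B (finishes day 8); C (finishes day 5); G (finishes day 2). The latest of these is day 8, so D runs day 8 to 8 + 7 = day 15.
E cannot start until D (finishes day 15); G (finishes day 2). The controlling bound is day 15, so E finishes at 15 + 4 = day 19.
F cannot start until E (finishes day 19); D (finishes day 15); G (finishes day 2). The controlling bound is day 19, so F finishes at 19 + 3 = day 22.

22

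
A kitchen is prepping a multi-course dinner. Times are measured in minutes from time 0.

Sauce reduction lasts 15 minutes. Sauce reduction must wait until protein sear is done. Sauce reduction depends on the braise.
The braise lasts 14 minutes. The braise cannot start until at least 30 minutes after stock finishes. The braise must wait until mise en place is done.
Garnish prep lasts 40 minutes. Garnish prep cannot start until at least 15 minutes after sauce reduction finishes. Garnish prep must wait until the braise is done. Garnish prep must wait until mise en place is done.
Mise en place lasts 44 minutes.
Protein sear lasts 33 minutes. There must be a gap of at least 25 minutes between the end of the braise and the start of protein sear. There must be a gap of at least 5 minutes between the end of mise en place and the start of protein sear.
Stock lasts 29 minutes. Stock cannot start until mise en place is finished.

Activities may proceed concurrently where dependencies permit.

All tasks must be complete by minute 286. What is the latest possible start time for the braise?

To finish by minute 286, garnish prep (duration 40) must start no later than minute 246.
Sauce reduction feeds into garnish prep (must start by minute 246, minus 15-minute gap → minute 231); so sauce reduction must finish by minute 231 and therefore start by minute 216.
Protein sear must finish before sauce reduction (must start by minute 216). With a 33-minute duration, protein sear must start by 216 − 33 = minute 183.
The braise must finish in time for protein sear (must start by minute 183, minus 25-minute gap → minute 158); sauce reduction (must start by minute 216); garnish prep (must start by minute 246). The tightest is minute 158, so the braise must start by 158 − 14 = minute 144.

144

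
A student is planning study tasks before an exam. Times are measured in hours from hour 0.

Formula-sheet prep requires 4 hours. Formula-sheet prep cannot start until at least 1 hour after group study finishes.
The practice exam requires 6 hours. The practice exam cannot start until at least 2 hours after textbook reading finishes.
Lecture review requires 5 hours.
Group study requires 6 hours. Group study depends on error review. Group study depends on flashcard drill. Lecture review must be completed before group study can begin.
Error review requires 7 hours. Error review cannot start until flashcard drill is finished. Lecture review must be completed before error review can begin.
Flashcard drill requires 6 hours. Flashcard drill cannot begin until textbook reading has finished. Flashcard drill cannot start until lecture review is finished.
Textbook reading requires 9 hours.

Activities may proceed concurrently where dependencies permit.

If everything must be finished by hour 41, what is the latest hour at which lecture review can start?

12

To finish by hour 41, formula-sheet prep (duration 4) must start no later than hour 37.
Group study feeds into formula-sheet prep (must start by hour 37, minus 1-hour gap → hour 36); so group study must finish by hour 36 and therefore start by hour 30.
Error review must finish before group study (must start by hour 30). With a 7-hour duration, error review must start by 30 − 7 = hour 23.
Flashcard drill feeds error review (must start by hour 23); group study (must start by hour 30). Taking the minimum, flashcard drill must finish by hour 23 and start by 23 − 6 = hour 17.
For lecture review: flashcard drill (must start by hour 17); error review (must start by hour 23); group study (must start by hour 30). The most restrictive is hour 17; with a 5-hour duration, lecture review must start by hour 12.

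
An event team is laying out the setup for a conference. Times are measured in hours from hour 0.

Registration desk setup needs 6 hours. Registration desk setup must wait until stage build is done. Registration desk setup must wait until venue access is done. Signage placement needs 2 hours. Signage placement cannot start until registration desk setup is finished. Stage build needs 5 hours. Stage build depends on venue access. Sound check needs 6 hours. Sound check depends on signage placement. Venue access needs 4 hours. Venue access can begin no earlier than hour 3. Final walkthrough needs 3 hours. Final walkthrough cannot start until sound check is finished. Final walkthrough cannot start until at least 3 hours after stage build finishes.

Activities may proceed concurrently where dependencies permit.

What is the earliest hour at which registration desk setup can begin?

12

After its own release at hour 3, venue access can start at hour 3 and finishes at hour 7.
Stage build cannot begin until venue access (finishes hour 7). It runs from hour 7 to 7 + 5 = hour 12.
Registration desk setup waits on stage build (finishes hour 12); venue access (finishes hour 7). The latest of these is hour 12, which is the earliest registration desk setup can start.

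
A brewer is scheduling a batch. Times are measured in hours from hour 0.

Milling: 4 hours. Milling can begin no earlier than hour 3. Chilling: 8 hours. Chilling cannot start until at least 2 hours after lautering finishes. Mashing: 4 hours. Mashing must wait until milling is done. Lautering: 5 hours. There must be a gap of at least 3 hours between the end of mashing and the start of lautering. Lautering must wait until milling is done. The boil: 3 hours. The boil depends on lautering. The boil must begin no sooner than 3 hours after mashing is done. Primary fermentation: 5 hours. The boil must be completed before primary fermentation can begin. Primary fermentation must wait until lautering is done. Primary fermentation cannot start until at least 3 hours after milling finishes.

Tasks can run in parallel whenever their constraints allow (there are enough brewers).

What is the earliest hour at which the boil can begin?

19

Milling cannot begin until its own release at hour 3. It runs from hour 3 to 3 + 4 = hour 7.
Mashing waits on milling (finishes hour 7), so it starts at hour 7 and finishes at 7 + 4 = hour 11.
Lautering has to wait for mashing (finishes hour 11, plus 3-hour gap → hour 14); milling (finishes hour 7). The latest of these is hour 14, so lautering runs hour 14 to 14 + 5 = hour 19.
The boil waits on lautering (finishes hour 19); mashing (finishes hour 11, plus 3-hour gap → hour 14). The latest of these is hour 19, which is the earliest the boil can start.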